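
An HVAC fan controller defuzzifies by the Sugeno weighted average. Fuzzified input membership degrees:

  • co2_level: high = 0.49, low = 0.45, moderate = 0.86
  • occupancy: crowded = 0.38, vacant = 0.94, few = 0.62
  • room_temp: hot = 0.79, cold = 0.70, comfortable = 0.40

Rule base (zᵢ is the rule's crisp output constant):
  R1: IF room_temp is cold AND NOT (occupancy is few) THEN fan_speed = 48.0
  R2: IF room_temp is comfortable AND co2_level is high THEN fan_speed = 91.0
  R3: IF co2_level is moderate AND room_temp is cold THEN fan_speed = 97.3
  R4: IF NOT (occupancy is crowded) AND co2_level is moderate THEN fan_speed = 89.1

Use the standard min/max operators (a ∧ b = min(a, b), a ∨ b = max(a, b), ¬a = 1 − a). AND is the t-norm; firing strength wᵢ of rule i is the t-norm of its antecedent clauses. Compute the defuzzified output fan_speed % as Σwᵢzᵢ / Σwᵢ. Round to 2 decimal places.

84.76

R1 (z=48.0): cold=0.70, ¬few=1−0.62=0.38; AND[min(a, b)] → w = 0.38
R2 (z=91.0): comfortable=0.40, high=0.49; AND[min(a, b)] → w = 0.40
R3 (z=97.3): moderate=0.86, cold=0.70; AND[min(a, b)] → w = 0.70
R4 (z=89.1): ¬crowded=1−0.38=0.62, moderate=0.86; AND[min(a, b)] → w = 0.62
Weighted average = (0.38·48.0 + 0.40·91.0 + 0.70·97.3 + 0.62·89.1) / (0.38 + 0.40 + 0.70 + 0.62)
  = 177.9920 / 2.1000 = 84.76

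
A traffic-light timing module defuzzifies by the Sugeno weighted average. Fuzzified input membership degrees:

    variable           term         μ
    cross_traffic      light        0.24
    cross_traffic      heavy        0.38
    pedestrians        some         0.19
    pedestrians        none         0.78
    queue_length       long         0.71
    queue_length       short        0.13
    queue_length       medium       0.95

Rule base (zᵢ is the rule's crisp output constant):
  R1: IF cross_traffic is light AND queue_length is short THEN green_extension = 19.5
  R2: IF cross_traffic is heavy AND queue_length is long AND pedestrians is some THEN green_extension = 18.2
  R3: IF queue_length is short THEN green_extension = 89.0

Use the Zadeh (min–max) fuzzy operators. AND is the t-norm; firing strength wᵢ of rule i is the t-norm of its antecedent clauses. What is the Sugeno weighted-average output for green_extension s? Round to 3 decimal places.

39.029

R1 (z=19.5): light=0.24, short=0.13; AND[min(a, b)] → w = 0.13
R2 (z=18.2): heavy=0.38, long=0.71, some=0.19; AND[min(a, b)] → w = 0.19
R3 (z=89.0): short=0.13 → w = 0.13
Weighted average = (0.13·19.5 + 0.19·18.2 + 0.13·89.0) / (0.13 + 0.19 + 0.13)
  = 17.5630 / 0.4500 = 39.029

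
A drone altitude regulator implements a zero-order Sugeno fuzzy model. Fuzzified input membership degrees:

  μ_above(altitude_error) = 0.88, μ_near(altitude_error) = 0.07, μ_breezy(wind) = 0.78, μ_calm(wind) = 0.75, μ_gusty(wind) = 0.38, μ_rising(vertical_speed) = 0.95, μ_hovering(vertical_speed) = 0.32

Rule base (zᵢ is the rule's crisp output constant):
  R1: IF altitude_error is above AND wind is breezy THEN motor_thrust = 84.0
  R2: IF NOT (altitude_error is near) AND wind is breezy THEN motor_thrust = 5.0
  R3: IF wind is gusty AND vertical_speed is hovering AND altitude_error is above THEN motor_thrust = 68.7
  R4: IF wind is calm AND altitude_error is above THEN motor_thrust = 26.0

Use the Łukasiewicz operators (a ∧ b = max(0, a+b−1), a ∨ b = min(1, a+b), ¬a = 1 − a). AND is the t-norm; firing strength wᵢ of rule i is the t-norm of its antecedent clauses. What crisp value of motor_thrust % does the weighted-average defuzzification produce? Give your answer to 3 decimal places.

R1 (z=84.0): above=0.88, breezy=0.78; AND[max(0, a+b−1)] → w = 0.66
R2 (z=5.0): ¬near=1−0.07=0.93, breezy=0.78; AND[max(0, a+b−1)] → w = 0.71
R3 (z=68.7): gusty=0.38, hovering=0.32, above=0.88; AND[max(0, a+b−1)] → w = 0.00
R4 (z=26.0): calm=0.75, above=0.88; AND[max(0, a+b−1)] → w = 0.63
Weighted average = (0.66·84.0 + 0.71·5.0 + 0.00·68.7 + 0.63·26.0) / (0.66 + 0.71 + 0.00 + 0.63)
  = 75.3700 / 2.0000 = 37.685

37.685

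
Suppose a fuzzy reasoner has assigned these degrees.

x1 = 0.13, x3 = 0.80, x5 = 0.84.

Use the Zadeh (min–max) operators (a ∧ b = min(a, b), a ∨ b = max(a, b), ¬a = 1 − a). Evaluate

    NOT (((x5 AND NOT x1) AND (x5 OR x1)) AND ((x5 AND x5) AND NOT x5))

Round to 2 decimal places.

NOT x1 = 1 − 0.13 = 0.87
x5 AND NOT x1 = min(a, b) on (0.84, 0.87) = 0.84
x5 OR x1 = max(a, b) on (0.84, 0.13) = 0.84
(x5 AND NOT x1) AND (x5 OR x1) = min(a, b) on (0.84, 0.84) = 0.84
x5 AND x5 = min(a, b) on (0.84, 0.84) = 0.84
NOT x5 = 1 − 0.84 = 0.16
(x5 AND x5) AND NOT x5 = min(a, b) on (0.84, 0.16) = 0.16
((x5 AND NOT x1) AND (x5 OR x1)) AND ((x5 AND x5) AND NOT x5) = min(a, b) on (0.84, 0.16) = 0.16
NOT (((x5 AND NOT x1) AND (x5 OR x1)) AND ((x5 AND x5) AND NOT x5)) = 1 − 0.16 = 0.84

0.84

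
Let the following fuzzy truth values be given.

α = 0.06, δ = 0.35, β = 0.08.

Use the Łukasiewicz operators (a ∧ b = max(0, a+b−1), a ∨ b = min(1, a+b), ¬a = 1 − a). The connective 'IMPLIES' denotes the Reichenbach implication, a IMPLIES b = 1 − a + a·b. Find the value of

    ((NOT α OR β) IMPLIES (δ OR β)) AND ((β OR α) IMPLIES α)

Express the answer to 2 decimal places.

0.30

NOT α = 1 − 0.06 = 0.94
NOT α OR β = min(1, a+b) on (0.94, 0.08) = 1.00
δ OR β = min(1, a+b) on (0.35, 0.08) = 0.43
(NOT α OR β) IMPLIES (δ OR β)  [Reichenbach: 1 − a + a·b] with a=1.00, b=0.43 → 0.43
β OR α = min(1, a+b) on (0.08, 0.06) = 0.14
(β OR α) IMPLIES α  [Reichenbach: 1 − a + a·b] with a=0.14, b=0.06 → 0.87
((NOT α OR β) IMPLIES (δ OR β)) AND ((β OR α) IMPLIES α) = max(0, a+b−1) on (0.43, 0.87) = 0.30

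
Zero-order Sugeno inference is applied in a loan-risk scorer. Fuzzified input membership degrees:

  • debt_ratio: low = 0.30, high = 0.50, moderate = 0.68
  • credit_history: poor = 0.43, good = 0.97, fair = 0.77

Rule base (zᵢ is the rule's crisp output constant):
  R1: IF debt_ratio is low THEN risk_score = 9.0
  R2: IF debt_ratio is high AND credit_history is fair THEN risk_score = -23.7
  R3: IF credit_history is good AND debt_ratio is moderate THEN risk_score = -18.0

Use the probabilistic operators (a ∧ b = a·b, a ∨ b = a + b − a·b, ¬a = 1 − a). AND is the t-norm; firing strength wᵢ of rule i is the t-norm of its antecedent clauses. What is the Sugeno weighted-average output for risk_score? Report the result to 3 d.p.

-13.608

R1 (z=9.0): low=0.30 → w = 0.3000
R2 (z=-23.7): high=0.50, fair=0.77; AND[a·b] → w = 0.3850
R3 (z=-18.0): good=0.97, moderate=0.68; AND[a·b] → w = 0.6596
Weighted average = (0.3000·9.0 + 0.3850·-23.7 + 0.6596·-18.0) / (0.3000 + 0.3850 + 0.6596)
  = -18.2973 / 1.3446 = -13.608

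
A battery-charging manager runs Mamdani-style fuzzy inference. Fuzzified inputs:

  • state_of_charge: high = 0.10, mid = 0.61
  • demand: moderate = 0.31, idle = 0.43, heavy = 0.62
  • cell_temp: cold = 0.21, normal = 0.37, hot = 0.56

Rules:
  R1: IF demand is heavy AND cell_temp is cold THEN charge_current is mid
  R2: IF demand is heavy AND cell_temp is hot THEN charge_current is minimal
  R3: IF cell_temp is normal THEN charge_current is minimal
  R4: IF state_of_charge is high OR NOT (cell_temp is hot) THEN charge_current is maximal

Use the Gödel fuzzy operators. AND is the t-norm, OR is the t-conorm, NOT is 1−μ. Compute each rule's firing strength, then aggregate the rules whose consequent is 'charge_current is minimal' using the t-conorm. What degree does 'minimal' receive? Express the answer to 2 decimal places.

0.56

R1: heavy=0.62, cold=0.21; AND[min(a, b)] → w = 0.21
R2: heavy=0.62, hot=0.56; AND[min(a, b)] → w = 0.56
R3: normal=0.37 → w = 0.37
R4: high=0.10, ¬hot=1−0.56=0.44; OR[max(a, b)] → w = 0.44
Rules with consequent 'minimal': {R2, R3} → strengths 0.56, 0.37
Aggregate via t-conorm [max(a, b)]: 0.56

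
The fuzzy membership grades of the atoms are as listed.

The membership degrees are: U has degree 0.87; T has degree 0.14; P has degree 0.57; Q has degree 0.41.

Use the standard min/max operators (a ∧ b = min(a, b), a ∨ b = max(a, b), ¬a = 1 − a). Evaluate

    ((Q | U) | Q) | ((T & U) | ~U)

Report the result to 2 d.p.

0.87

Q | U = max(a, b) on (0.41, 0.87) = 0.87
(Q | U) | Q = max(a, b) on (0.87, 0.41) = 0.87
T & U = min(a, b) on (0.14, 0.87) = 0.14
~U = 1 − 0.87 = 0.13
(T & U) | ~U = max(a, b) on (0.14, 0.13) = 0.14
((Q | U) | Q) | ((T & U) | ~U) = max(a, b) on (0.87, 0.14) = 0.87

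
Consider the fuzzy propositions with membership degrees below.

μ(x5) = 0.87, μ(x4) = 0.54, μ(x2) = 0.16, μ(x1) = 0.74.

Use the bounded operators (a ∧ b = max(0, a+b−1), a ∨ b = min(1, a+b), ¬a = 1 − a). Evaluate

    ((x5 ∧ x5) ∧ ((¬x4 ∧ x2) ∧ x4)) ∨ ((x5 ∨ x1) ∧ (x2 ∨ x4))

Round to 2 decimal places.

x5 ∧ x5 = max(0, a+b−1) on (0.87, 0.87) = 0.74
¬x4 = 1 − 0.54 = 0.46
¬x4 ∧ x2 = max(0, a+b−1) on (0.46, 0.16) = 0.00
(¬x4 ∧ x2) ∧ x4 = max(0, a+b−1) on (0.00, 0.54) = 0.00
(x5 ∧ x5) ∧ ((¬x4 ∧ x2) ∧ x4) = max(0, a+b−1) on (0.74, 0.00) = 0.00
x5 ∨ x1 = min(1, a+b) on (0.87, 0.74) = 1.00
x2 ∨ x4 = min(1, a+b) on (0.16, 0.54) = 0.70
(x5 ∨ x1) ∧ (x2 ∨ x4) = max(0, a+b−1) on (1.00, 0.70) = 0.70
((x5 ∧ x5) ∧ ((¬x4 ∧ x2) ∧ x4)) ∨ ((x5 ∨ x1) ∧ (x2 ∨ x4)) = min(1, a+b) on (0.00, 0.70) = 0.70

0.70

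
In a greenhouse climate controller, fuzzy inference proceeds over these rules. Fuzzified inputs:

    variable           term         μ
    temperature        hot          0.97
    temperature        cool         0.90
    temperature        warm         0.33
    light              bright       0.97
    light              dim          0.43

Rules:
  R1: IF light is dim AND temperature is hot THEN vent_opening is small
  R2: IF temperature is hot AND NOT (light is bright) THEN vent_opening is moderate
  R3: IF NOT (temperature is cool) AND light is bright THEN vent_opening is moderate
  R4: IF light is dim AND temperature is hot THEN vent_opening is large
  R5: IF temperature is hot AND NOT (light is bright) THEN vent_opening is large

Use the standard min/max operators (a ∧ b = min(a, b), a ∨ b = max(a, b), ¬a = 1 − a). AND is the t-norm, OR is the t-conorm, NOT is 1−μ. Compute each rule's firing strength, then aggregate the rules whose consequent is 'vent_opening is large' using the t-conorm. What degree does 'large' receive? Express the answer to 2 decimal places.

R1: dim=0.43, hot=0.97; AND[min(a, b)] → w = 0.43
R2: hot=0.97, ¬bright=1−0.97=0.03; AND[min(a, b)] → w = 0.03
R3: ¬cool=1−0.90=0.10, bright=0.97; AND[min(a, b)] → w = 0.10
R4: dim=0.43, hot=0.97; AND[min(a, b)] → w = 0.43
R5: hot=0.97, ¬bright=1−0.97=0.03; AND[min(a, b)] → w = 0.03
Rules with consequent 'large': {R4, R5} → strengths 0.43, 0.03
Aggregate via t-conorm [max(a, b)]: 0.43

0.43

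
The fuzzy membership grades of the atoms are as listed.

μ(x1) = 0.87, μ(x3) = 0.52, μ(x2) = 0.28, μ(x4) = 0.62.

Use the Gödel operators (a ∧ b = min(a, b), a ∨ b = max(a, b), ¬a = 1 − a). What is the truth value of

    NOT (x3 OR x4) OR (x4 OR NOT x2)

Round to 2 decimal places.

0.72

x3 OR x4 = max(a, b) on (0.52, 0.62) = 0.62
NOT (x3 OR x4) = 1 − 0.62 = 0.38
NOT x2 = 1 − 0.28 = 0.72
x4 OR NOT x2 = max(a, b) on (0.62, 0.72) = 0.72
NOT (x3 OR x4) OR (x4 OR NOT x2) = max(a, b) on (0.38, 0.72) = 0.72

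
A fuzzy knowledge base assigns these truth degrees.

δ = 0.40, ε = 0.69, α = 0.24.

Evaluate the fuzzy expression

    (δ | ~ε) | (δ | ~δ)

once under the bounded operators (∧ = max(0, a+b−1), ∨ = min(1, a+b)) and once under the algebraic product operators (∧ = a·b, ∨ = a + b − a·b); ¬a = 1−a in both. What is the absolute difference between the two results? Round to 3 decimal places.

0.099

Under bounded:
  ~ε = 1 − 0.69 = 0.31
  δ | ~ε = min(1, a+b) on (0.40, 0.31) = 0.71
  ~δ = 1 − 0.40 = 0.60
  δ | ~δ = min(1, a+b) on (0.40, 0.60) = 1.00
  (δ | ~ε) | (δ | ~δ) = min(1, a+b) on (0.71, 1.00) = 1.00
  → value = 1.0000
Under algebraic product:
  ~ε = 1 − 0.6900 = 0.3100
  δ | ~ε = a + b − a·b on (0.4000, 0.3100) = 0.5860
  ~δ = 1 − 0.4000 = 0.6000
  δ | ~δ = a + b − a·b on (0.4000, 0.6000) = 0.7600
  (δ | ~ε) | (δ | ~δ) = a + b − a·b on (0.5860, 0.7600) = 0.9006
  → value = 0.9006
|1.0000 − 0.9006| = 0.099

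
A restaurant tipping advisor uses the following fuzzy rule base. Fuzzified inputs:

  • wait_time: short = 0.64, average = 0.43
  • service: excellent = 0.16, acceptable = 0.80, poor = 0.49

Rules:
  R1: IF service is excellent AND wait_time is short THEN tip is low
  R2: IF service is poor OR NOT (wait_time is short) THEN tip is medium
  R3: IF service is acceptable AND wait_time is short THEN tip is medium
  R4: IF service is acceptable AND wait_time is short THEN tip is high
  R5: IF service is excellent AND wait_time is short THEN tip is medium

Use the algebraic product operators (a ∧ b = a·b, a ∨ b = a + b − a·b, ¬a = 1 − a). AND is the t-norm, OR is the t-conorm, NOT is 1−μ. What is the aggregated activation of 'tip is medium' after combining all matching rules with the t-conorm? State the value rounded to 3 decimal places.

R1: excellent=0.16, short=0.64; AND[a·b] → w = 0.1024
R2: poor=0.49, ¬short=1−0.64=0.36; OR[a + b − a·b] → w = 0.6736
R3: acceptable=0.80, short=0.64; AND[a·b] → w = 0.5120
R4: acceptable=0.80, short=0.64; AND[a·b] → w = 0.5120
R5: excellent=0.16, short=0.64; AND[a·b] → w = 0.1024
Rules with consequent 'medium': {R2, R3, R5} → strengths 0.6736, 0.5120, 0.1024
Aggregate via t-conorm [a + b − a·b]: 0.8570

0.857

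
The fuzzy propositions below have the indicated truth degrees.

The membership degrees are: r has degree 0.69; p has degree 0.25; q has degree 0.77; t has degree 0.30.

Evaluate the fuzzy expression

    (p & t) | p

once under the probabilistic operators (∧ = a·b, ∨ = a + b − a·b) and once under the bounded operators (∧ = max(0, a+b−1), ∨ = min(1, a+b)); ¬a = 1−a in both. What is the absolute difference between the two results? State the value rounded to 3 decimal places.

Under probabilistic:
  p & t = a·b on (0.2500, 0.3000) = 0.0750
  (p & t) | p = a + b − a·b on (0.0750, 0.2500) = 0.3063
  → value = 0.3063
Under bounded:
  p & t = max(0, a+b−1) on (0.25, 0.30) = 0.00
  (p & t) | p = min(1, a+b) on (0.00, 0.25) = 0.25
  → value = 0.2500
|0.3063 − 0.2500| = 0.056

0.056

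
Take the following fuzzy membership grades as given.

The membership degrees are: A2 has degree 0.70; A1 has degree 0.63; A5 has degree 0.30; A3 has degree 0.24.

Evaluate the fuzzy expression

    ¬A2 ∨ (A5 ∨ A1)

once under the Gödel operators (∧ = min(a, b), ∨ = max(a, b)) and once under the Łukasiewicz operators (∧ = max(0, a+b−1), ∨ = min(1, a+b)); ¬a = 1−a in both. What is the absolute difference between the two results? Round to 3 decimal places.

Under Gödel:
  ¬A2 = 1 − 0.70 = 0.30
  A5 ∨ A1 = max(a, b) on (0.30, 0.63) = 0.63
  ¬A2 ∨ (A5 ∨ A1) = max(a, b) on (0.30, 0.63) = 0.63
  → value = 0.6300
Under Łukasiewicz:
  ¬A2 = 1 − 0.70 = 0.30
  A5 ∨ A1 = min(1, a+b) on (0.30, 0.63) = 0.93
  ¬A2 ∨ (A5 ∨ A1) = min(1, a+b) on (0.30, 0.93) = 1.00
  → value = 1.0000
|0.6300 − 1.0000| = 0.370

0.370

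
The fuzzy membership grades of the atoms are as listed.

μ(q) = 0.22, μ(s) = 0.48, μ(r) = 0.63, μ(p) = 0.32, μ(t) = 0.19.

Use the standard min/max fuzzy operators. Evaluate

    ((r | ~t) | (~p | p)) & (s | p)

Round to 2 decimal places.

~t = 1 − 0.19 = 0.81
r | ~t = max(a, b) on (0.63, 0.81) = 0.81
~p = 1 − 0.32 = 0.68
~p | p = max(a, b) on (0.68, 0.32) = 0.68
(r | ~t) | (~p | p) = max(a, b) on (0.81, 0.68) = 0.81
s | p = max(a, b) on (0.48, 0.32) = 0.48
((r | ~t) | (~p | p)) & (s | p) = min(a, b) on (0.81, 0.48) = 0.48

0.48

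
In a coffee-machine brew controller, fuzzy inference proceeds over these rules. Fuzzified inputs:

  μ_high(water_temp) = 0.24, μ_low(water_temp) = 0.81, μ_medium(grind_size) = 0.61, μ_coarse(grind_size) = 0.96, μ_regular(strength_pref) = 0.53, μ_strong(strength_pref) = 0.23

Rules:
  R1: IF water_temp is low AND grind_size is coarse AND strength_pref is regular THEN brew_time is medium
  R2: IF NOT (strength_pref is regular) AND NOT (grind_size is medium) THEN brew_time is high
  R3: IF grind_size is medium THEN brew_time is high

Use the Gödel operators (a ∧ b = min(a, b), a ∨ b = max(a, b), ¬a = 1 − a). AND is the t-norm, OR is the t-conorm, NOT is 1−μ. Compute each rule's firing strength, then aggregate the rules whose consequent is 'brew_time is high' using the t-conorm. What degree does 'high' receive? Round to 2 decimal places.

0.61

R1: low=0.81, coarse=0.96, regular=0.53; AND[min(a, b)] → w = 0.53
R2: ¬regular=1−0.53=0.47, ¬medium=1−0.61=0.39; AND[min(a, b)] → w = 0.39
R3: medium=0.61 → w = 0.61
Rules with consequent 'high': {R2, R3} → strengths 0.39, 0.61
Aggregate via t-conorm [max(a, b)]: 0.61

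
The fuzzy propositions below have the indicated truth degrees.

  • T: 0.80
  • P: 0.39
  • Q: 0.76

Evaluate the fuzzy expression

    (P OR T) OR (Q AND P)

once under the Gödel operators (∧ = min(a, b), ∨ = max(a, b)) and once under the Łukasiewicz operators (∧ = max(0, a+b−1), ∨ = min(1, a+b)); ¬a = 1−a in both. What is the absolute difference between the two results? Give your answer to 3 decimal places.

Under Gödel:
  P OR T = max(a, b) on (0.39, 0.80) = 0.80
  Q AND P = min(a, b) on (0.76, 0.39) = 0.39
  (P OR T) OR (Q AND P) = max(a, b) on (0.80, 0.39) = 0.80
  → value = 0.8000
Under Łukasiewicz:
  P OR T = min(1, a+b) on (0.39, 0.80) = 1.00
  Q AND P = max(0, a+b−1) on (0.76, 0.39) = 0.15
  (P OR T) OR (Q AND P) = min(1, a+b) on (1.00, 0.15) = 1.00
  → value = 1.0000
|0.8000 − 1.0000| = 0.200

0.200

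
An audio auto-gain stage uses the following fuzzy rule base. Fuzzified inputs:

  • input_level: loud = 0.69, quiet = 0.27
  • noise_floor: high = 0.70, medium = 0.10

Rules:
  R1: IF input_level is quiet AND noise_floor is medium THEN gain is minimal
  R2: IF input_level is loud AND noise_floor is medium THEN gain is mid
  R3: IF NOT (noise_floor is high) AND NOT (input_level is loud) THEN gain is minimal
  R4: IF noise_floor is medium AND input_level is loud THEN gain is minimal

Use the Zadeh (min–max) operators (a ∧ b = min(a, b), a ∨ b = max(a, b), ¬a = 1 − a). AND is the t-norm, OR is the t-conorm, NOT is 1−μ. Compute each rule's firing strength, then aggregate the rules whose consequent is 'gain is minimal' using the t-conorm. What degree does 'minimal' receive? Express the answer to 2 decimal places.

0.30

R1: quiet=0.27, medium=0.10; AND[min(a, b)] → w = 0.10
R2: loud=0.69, medium=0.10; AND[min(a, b)] → w = 0.10
R3: ¬high=1−0.70=0.30, ¬loud=1−0.69=0.31; AND[min(a, b)] → w = 0.30
R4: medium=0.10, loud=0.69; AND[min(a, b)] → w = 0.10
Rules with consequent 'minimal': {R1, R3, R4} → strengths 0.10, 0.30, 0.10
Aggregate via t-conorm [max(a, b)]: 0.30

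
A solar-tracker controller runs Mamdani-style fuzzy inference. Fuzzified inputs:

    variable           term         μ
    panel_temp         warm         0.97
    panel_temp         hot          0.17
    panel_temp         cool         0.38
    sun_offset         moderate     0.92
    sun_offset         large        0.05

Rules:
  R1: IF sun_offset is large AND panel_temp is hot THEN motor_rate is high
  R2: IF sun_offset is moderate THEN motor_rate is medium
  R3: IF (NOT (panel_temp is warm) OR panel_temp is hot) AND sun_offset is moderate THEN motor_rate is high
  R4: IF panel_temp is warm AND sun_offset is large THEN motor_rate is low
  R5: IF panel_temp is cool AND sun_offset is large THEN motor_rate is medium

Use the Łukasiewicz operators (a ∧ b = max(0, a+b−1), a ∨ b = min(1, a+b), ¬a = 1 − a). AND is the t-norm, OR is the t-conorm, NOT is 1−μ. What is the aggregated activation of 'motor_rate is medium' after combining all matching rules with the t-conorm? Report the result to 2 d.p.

R1: large=0.05, hot=0.17; AND[max(0, a+b−1)] → w = 0.00
R2: moderate=0.92 → w = 0.92
R3: (¬warm=1−0.97=0.03 OR hot=0.17) = 0.20; AND[max(0, a+b−1)] with moderate=0.92 → w = 0.12
R4: warm=0.97, large=0.05; AND[max(0, a+b−1)] → w = 0.02
R5: cool=0.38, large=0.05; AND[max(0, a+b−1)] → w = 0.00
Rules with consequent 'medium': {R2, R5} → strengths 0.92, 0.00
Aggregate via t-conorm [min(1, a+b)]: 0.92

0.92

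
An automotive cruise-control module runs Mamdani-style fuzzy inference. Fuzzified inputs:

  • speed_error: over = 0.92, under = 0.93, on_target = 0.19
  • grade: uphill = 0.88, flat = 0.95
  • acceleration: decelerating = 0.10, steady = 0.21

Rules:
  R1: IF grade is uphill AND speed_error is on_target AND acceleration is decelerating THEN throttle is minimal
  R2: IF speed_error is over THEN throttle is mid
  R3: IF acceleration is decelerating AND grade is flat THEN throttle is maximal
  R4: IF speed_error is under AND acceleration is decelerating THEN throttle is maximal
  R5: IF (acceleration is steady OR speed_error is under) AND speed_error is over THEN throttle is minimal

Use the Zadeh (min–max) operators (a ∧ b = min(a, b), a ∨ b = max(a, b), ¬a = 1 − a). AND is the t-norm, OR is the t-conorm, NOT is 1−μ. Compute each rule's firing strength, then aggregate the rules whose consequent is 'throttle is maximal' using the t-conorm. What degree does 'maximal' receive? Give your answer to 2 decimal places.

R1: uphill=0.88, on_target=0.19, decelerating=0.10; AND[min(a, b)] → w = 0.10
R2: over=0.92 → w = 0.92
R3: decelerating=0.10, flat=0.95; AND[min(a, b)] → w = 0.10
R4: under=0.93, decelerating=0.10; AND[min(a, b)] → w = 0.10
R5: (steady=0.21 OR under=0.93) = 0.93; AND[min(a, b)] with over=0.92 → w = 0.92
Rules with consequent 'maximal': {R3, R4} → strengths 0.10, 0.10
Aggregate via t-conorm [max(a, b)]: 0.10

0.10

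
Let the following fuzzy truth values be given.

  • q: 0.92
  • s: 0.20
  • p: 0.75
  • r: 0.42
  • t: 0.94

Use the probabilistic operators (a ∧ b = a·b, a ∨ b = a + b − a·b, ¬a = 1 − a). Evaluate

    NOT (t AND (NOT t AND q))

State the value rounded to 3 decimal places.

0.948

NOT t = 1 − 0.9400 = 0.0600
NOT t AND q = a·b on (0.0600, 0.9200) = 0.0552
t AND (NOT t AND q) = a·b on (0.9400, 0.0552) = 0.0519
NOT (t AND (NOT t AND q)) = 1 − 0.0519 = 0.9481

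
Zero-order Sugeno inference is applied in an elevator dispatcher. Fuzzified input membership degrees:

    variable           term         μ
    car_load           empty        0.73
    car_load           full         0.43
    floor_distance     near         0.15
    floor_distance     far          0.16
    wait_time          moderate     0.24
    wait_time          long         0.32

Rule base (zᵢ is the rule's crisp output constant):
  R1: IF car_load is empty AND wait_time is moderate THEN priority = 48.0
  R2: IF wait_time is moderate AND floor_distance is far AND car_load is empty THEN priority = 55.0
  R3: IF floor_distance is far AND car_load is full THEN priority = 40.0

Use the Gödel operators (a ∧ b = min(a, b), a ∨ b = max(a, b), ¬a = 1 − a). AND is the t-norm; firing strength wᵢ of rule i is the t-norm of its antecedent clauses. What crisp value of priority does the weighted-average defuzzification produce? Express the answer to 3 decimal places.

R1 (z=48.0): empty=0.73, moderate=0.24; AND[min(a, b)] → w = 0.24
R2 (z=55.0): moderate=0.24, far=0.16, empty=0.73; AND[min(a, b)] → w = 0.16
R3 (z=40.0): far=0.16, full=0.43; AND[min(a, b)] → w = 0.16
Weighted average = (0.24·48.0 + 0.16·55.0 + 0.16·40.0) / (0.24 + 0.16 + 0.16)
  = 26.7200 / 0.5600 = 47.714

47.714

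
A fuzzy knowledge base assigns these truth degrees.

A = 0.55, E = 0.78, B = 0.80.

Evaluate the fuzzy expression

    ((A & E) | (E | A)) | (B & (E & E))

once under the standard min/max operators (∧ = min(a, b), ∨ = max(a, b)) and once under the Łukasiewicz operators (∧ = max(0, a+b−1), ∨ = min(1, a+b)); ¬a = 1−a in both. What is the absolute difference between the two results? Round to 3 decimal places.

Under standard min/max:
  A & E = min(a, b) on (0.55, 0.78) = 0.55
  E | A = max(a, b) on (0.78, 0.55) = 0.78
  (A & E) | (E | A) = max(a, b) on (0.55, 0.78) = 0.78
  E & E = min(a, b) on (0.78, 0.78) = 0.78
  B & (E & E) = min(a, b) on (0.80, 0.78) = 0.78
  ((A & E) | (E | A)) | (B & (E & E)) = max(a, b) on (0.78, 0.78) = 0.78
  → value = 0.7800
Under Łukasiewicz:
  A & E = max(0, a+b−1) on (0.55, 0.78) = 0.33
  E | A = min(1, a+b) on (0.78, 0.55) = 1.00
  (A & E) | (E | A) = min(1, a+b) on (0.33, 1.00) = 1.00
  E & E = max(0, a+b−1) on (0.78, 0.78) = 0.56
  B & (E & E) = max(0, a+b−1) on (0.80, 0.56) = 0.36
  ((A & E) | (E | A)) | (B & (E & E)) = min(1, a+b) on (1.00, 0.36) = 1.00
  → value = 1.0000
|0.7800 − 1.0000| = 0.220

0.220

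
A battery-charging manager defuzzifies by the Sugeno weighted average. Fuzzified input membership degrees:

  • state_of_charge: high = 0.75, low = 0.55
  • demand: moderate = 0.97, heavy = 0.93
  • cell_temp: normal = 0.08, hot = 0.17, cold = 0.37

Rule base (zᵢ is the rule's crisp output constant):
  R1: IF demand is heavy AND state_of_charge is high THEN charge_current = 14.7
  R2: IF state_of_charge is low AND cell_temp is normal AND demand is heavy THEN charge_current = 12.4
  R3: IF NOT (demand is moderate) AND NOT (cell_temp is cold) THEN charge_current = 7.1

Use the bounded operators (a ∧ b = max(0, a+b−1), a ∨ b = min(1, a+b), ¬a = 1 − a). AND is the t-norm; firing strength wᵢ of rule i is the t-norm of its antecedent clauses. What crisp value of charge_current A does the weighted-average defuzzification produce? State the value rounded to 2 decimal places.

14.70

R1 (z=14.7): heavy=0.93, high=0.75; AND[max(0, a+b−1)] → w = 0.68
R2 (z=12.4): low=0.55, normal=0.08, heavy=0.93; AND[max(0, a+b−1)] → w = 0.00
R3 (z=7.1): ¬moderate=1−0.97=0.03, ¬cold=1−0.37=0.63; AND[max(0, a+b−1)] → w = 0.00
Weighted average = (0.68·14.7 + 0.00·12.4 + 0.00·7.1) / (0.68 + 0.00 + 0.00)
  = 9.9960 / 0.6800 = 14.70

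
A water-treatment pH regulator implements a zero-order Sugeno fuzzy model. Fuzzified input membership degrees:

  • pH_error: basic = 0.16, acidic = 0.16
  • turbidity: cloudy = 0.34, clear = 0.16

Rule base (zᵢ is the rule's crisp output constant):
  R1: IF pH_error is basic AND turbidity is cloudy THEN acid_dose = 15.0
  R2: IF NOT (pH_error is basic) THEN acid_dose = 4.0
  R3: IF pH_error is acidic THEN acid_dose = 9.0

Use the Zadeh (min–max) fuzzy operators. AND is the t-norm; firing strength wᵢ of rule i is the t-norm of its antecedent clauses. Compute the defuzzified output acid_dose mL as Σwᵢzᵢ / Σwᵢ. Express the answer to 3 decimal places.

6.207

R1 (z=15.0): basic=0.16, cloudy=0.34; AND[min(a, b)] → w = 0.16
R2 (z=4.0): ¬basic=1−0.16=0.84 → w = 0.84
R3 (z=9.0): acidic=0.16 → w = 0.16
Weighted average = (0.16·15.0 + 0.84·4.0 + 0.16·9.0) / (0.16 + 0.84 + 0.16)
  = 7.2000 / 1.1600 = 6.207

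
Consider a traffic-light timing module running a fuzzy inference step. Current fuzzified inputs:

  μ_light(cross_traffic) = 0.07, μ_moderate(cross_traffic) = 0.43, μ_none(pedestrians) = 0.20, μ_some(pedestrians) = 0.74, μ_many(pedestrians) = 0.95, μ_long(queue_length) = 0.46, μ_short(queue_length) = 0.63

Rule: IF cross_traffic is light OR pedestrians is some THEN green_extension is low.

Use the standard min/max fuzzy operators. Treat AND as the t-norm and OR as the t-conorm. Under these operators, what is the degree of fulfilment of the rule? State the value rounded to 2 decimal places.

0.74

firing strength: light=0.07, some=0.74; OR[max(a, b)] → w = 0.74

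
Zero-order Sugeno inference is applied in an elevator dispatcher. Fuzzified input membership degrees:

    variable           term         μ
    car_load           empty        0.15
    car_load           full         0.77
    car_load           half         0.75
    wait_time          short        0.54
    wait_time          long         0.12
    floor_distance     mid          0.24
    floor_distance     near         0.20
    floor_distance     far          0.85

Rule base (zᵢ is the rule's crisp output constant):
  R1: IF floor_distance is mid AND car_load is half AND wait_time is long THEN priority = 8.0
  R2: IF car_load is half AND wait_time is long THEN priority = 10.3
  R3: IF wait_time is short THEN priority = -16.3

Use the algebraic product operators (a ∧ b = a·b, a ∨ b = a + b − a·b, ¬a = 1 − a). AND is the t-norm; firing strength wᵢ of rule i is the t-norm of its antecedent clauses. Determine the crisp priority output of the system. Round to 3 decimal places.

-11.820

R1 (z=8.0): mid=0.24, half=0.75, long=0.12; AND[a·b] → w = 0.0216
R2 (z=10.3): half=0.75, long=0.12; AND[a·b] → w = 0.0900
R3 (z=-16.3): short=0.54 → w = 0.5400
Weighted average = (0.0216·8.0 + 0.0900·10.3 + 0.5400·-16.3) / (0.0216 + 0.0900 + 0.5400)
  = -7.7022 / 0.6516 = -11.820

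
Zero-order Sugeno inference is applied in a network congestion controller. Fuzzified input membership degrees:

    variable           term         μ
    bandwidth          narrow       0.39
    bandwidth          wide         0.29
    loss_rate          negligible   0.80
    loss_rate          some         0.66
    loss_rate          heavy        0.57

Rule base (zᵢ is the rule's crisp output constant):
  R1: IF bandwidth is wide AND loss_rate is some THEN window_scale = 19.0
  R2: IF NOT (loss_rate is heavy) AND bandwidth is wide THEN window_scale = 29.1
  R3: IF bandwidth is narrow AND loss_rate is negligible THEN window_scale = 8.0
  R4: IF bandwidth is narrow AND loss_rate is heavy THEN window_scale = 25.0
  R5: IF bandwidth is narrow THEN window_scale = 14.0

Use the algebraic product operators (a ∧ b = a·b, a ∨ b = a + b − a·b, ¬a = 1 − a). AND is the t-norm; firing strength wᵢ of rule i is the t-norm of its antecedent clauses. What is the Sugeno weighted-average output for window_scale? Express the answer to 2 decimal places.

R1 (z=19.0): wide=0.29, some=0.66; AND[a·b] → w = 0.1914
R2 (z=29.1): ¬heavy=1−0.57=0.43, wide=0.29; AND[a·b] → w = 0.1247
R3 (z=8.0): narrow=0.39, negligible=0.80; AND[a·b] → w = 0.3120
R4 (z=25.0): narrow=0.39, heavy=0.57; AND[a·b] → w = 0.2223
R5 (z=14.0): narrow=0.39 → w = 0.3900
Weighted average = (0.1914·19.0 + 0.1247·29.1 + 0.3120·8.0 + 0.2223·25.0 + 0.3900·14.0) / (0.1914 + 0.1247 + 0.3120 + 0.2223 + 0.3900)
  = 20.7789 / 1.2404 = 16.75

16.75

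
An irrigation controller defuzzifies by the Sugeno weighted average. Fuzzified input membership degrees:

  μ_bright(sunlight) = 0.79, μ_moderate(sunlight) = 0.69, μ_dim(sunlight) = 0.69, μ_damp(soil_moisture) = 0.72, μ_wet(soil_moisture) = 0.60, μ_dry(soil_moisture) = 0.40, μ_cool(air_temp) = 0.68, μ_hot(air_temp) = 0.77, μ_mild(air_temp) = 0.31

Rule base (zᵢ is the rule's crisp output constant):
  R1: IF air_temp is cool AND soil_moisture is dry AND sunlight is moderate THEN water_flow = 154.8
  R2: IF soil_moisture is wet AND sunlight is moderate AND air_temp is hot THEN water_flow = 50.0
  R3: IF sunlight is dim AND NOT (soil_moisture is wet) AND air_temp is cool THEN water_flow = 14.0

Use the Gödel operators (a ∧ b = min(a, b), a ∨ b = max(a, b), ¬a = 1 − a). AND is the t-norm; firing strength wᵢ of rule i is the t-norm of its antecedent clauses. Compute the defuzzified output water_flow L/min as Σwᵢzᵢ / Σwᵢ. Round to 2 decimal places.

R1 (z=154.8): cool=0.68, dry=0.40, moderate=0.69; AND[min(a, b)] → w = 0.40
R2 (z=50.0): wet=0.60, moderate=0.69, hot=0.77; AND[min(a, b)] → w = 0.60
R3 (z=14.0): dim=0.69, ¬wet=1−0.60=0.40, cool=0.68; AND[min(a, b)] → w = 0.40
Weighted average = (0.40·154.8 + 0.60·50.0 + 0.40·14.0) / (0.40 + 0.60 + 0.40)
  = 97.5200 / 1.4000 = 69.66

69.66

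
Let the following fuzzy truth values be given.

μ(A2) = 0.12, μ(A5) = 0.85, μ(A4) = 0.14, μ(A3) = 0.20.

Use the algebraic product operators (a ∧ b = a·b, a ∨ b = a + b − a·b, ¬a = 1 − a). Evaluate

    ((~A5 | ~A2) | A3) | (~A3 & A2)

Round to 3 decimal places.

~A5 = 1 − 0.8500 = 0.1500
~A2 = 1 − 0.1200 = 0.8800
~A5 | ~A2 = a + b − a·b on (0.1500, 0.8800) = 0.8980
(~A5 | ~A2) | A3 = a + b − a·b on (0.8980, 0.2000) = 0.9184
~A3 = 1 − 0.2000 = 0.8000
~A3 & A2 = a·b on (0.8000, 0.1200) = 0.0960
((~A5 | ~A2) | A3) | (~A3 & A2) = a + b − a·b on (0.9184, 0.0960) = 0.9262

0.926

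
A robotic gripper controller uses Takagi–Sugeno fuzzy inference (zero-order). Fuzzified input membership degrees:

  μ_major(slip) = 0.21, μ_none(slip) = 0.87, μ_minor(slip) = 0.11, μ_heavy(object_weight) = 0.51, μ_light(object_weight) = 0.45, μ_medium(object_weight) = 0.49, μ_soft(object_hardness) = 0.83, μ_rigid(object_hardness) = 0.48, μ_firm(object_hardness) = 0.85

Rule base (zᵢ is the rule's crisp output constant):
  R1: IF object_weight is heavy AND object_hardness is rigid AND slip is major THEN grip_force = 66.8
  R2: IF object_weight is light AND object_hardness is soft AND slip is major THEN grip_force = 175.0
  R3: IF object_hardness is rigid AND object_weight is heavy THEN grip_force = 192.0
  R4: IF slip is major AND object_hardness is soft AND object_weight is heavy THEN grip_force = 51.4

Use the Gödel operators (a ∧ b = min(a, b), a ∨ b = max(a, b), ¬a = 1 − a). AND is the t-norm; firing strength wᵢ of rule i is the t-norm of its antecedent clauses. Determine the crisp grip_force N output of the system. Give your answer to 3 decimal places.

R1 (z=66.8): heavy=0.51, rigid=0.48, major=0.21; AND[min(a, b)] → w = 0.21
R2 (z=175.0): light=0.45, soft=0.83, major=0.21; AND[min(a, b)] → w = 0.21
R3 (z=192.0): rigid=0.48, heavy=0.51; AND[min(a, b)] → w = 0.48
R4 (z=51.4): major=0.21, soft=0.83, heavy=0.51; AND[min(a, b)] → w = 0.21
Weighted average = (0.21·66.8 + 0.21·175.0 + 0.48·192.0 + 0.21·51.4) / (0.21 + 0.21 + 0.48 + 0.21)
  = 153.7320 / 1.1100 = 138.497

138.497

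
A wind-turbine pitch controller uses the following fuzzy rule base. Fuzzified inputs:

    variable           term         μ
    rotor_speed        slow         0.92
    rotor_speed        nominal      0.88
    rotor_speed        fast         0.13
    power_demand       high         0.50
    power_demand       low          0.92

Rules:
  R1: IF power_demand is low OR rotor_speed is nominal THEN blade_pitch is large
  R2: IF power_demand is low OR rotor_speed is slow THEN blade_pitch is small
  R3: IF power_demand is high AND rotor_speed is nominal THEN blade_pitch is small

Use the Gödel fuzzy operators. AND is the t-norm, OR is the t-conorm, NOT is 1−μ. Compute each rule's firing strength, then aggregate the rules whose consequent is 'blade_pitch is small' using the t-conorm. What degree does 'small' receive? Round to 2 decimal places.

R1: low=0.92, nominal=0.88; OR[max(a, b)] → w = 0.92
R2: low=0.92, slow=0.92; OR[max(a, b)] → w = 0.92
R3: high=0.50, nominal=0.88; AND[min(a, b)] → w = 0.50
Rules with consequent 'small': {R2, R3} → strengths 0.92, 0.50
Aggregate via t-conorm [max(a, b)]: 0.92

0.92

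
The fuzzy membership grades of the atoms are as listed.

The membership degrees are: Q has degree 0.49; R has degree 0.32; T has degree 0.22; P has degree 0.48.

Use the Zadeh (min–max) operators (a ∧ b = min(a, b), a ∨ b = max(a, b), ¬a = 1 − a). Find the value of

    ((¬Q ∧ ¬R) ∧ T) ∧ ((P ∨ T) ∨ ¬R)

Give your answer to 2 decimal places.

¬Q = 1 − 0.49 = 0.51
¬R = 1 − 0.32 = 0.68
¬Q ∧ ¬R = min(a, b) on (0.51, 0.68) = 0.51
(¬Q ∧ ¬R) ∧ T = min(a, b) on (0.51, 0.22) = 0.22
P ∨ T = max(a, b) on (0.48, 0.22) = 0.48
¬R = 1 − 0.32 = 0.68
(P ∨ T) ∨ ¬R = max(a, b) on (0.48, 0.68) = 0.68
((¬Q ∧ ¬R) ∧ T) ∧ ((P ∨ T) ∨ ¬R) = min(a, b) on (0.22, 0.68) = 0.22

0.22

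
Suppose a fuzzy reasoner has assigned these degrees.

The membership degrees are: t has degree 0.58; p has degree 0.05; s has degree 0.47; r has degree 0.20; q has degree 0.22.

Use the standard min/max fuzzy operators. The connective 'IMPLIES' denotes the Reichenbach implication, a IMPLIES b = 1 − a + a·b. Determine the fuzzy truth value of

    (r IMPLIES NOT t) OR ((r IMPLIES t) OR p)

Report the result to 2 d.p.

0.92

NOT t = 1 − 0.58 = 0.42
r IMPLIES NOT t  [Reichenbach: 1 − a + a·b] with a=0.20, b=0.42 → 0.88
r IMPLIES t  [Reichenbach: 1 − a + a·b] with a=0.20, b=0.58 → 0.92
(r IMPLIES t) OR p = max(a, b) on (0.92, 0.05) = 0.92
(r IMPLIES NOT t) OR ((r IMPLIES t) OR p) = max(a, b) on (0.88, 0.92) = 0.92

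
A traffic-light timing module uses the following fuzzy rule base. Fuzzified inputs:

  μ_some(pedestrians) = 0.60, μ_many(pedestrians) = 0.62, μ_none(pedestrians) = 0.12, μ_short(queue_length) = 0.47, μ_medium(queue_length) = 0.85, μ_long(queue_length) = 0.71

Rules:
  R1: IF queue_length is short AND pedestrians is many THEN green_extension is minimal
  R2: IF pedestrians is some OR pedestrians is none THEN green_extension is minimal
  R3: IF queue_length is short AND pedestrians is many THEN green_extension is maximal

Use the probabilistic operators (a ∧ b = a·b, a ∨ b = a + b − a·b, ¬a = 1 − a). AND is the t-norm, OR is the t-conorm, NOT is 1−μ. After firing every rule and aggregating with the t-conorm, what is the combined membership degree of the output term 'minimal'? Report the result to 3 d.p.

0.751

R1: short=0.47, many=0.62; AND[a·b] → w = 0.2914
R2: some=0.60, none=0.12; OR[a + b − a·b] → w = 0.6480
R3: short=0.47, many=0.62; AND[a·b] → w = 0.2914
Rules with consequent 'minimal': {R1, R2} → strengths 0.2914, 0.6480
Aggregate via t-conorm [a + b − a·b]: 0.7506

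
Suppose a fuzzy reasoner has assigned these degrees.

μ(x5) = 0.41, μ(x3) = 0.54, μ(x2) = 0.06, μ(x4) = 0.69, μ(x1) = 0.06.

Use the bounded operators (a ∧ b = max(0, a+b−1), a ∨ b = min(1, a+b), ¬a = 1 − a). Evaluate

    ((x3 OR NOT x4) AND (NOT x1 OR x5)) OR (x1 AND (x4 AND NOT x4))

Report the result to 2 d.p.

NOT x4 = 1 − 0.69 = 0.31
x3 OR NOT x4 = min(1, a+b) on (0.54, 0.31) = 0.85
NOT x1 = 1 − 0.06 = 0.94
NOT x1 OR x5 = min(1, a+b) on (0.94, 0.41) = 1.00
(x3 OR NOT x4) AND (NOT x1 OR x5) = max(0, a+b−1) on (0.85, 1.00) = 0.85
NOT x4 = 1 − 0.69 = 0.31
x4 AND NOT x4 = max(0, a+b−1) on (0.69, 0.31) = 0.00
x1 AND (x4 AND NOT x4) = max(0, a+b−1) on (0.06, 0.00) = 0.00
((x3 OR NOT x4) AND (NOT x1 OR x5)) OR (x1 AND (x4 AND NOT x4)) = min(1, a+b) on (0.85, 0.00) = 0.85

0.85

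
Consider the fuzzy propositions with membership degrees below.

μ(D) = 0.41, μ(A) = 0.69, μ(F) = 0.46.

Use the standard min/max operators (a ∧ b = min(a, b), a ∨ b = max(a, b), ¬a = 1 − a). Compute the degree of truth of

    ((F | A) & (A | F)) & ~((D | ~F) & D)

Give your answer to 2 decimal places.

0.59

F | A = max(a, b) on (0.46, 0.69) = 0.69
A | F = max(a, b) on (0.69, 0.46) = 0.69
(F | A) & (A | F) = min(a, b) on (0.69, 0.69) = 0.69
~F = 1 − 0.46 = 0.54
D | ~F = max(a, b) on (0.41, 0.54) = 0.54
(D | ~F) & D = min(a, b) on (0.54, 0.41) = 0.41
~((D | ~F) & D) = 1 − 0.41 = 0.59
((F | A) & (A | F)) & ~((D | ~F) & D) = min(a, b) on (0.69, 0.59) = 0.59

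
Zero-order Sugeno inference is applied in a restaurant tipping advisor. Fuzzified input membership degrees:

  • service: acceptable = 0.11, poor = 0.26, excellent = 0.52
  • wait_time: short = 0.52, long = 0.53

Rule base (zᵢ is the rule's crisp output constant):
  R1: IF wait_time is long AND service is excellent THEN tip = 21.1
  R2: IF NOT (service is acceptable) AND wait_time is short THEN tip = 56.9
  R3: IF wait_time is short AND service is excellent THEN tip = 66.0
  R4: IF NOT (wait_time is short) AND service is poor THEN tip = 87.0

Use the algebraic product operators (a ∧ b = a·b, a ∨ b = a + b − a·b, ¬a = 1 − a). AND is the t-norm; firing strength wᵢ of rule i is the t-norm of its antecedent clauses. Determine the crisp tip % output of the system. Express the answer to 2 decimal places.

R1 (z=21.1): long=0.53, excellent=0.52; AND[a·b] → w = 0.2756
R2 (z=56.9): ¬acceptable=1−0.11=0.89, short=0.52; AND[a·b] → w = 0.4628
R3 (z=66.0): short=0.52, excellent=0.52; AND[a·b] → w = 0.2704
R4 (z=87.0): ¬short=1−0.52=0.48, poor=0.26; AND[a·b] → w = 0.1248
Weighted average = (0.2756·21.1 + 0.4628·56.9 + 0.2704·66.0 + 0.1248·87.0) / (0.2756 + 0.4628 + 0.2704 + 0.1248)
  = 60.8525 / 1.1336 = 53.68

53.68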